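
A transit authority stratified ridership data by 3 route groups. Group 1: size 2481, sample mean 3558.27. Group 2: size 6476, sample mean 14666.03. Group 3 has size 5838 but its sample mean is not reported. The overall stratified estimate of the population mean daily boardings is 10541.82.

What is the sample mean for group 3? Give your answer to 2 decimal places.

Σ Nₕx̄ₕ = N·μ, so 5838·x̄_3 = 14795·10541.82 − (2481·3558.27 + 6476·14666.03).
= 155966226.9 − 103805278.15 = 52160948.75.
x̄_3 = 52160948.75 / 5838 = 8934.7291... → 8934.73.

8934.73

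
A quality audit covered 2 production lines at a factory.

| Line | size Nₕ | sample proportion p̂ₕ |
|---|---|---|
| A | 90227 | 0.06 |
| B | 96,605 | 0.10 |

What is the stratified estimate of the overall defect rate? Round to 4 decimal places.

0.0807

N = 90227 + 96605 = 186832.
Overall proportion = Σ (Nₕ/N)·p̂ₕ.
Σ Nₕp̂ₕ = 5413.62 + 9660.5 = 15074.12.
15074.12 / 186832 = 0.080683... → 0.0807.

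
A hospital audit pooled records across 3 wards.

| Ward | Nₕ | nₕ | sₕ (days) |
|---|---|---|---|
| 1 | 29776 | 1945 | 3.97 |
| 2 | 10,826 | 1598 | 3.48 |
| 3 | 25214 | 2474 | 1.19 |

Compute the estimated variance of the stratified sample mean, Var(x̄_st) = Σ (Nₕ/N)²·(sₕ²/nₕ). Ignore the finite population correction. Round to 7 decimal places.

0.0019476

N = 65816. Term for each stratum: Wₕ²sₕ²/nₕ.
Var(x̄_st) = 0.0016585599 + 0.0002050476 + 0.0000840069 = 0.0019476144 → 0.0019476.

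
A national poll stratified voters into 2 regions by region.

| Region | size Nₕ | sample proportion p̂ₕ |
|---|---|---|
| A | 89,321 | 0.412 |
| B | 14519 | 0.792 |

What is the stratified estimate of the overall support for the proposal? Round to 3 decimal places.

N = 89321 + 14519 = 103840.
Overall proportion = Σ (Nₕ/N)·p̂ₕ.
Σ Nₕp̂ₕ = 36800.252 + 11499.048 = 48299.3.
48299.3 / 103840 = 0.46513... → 0.465.

0.465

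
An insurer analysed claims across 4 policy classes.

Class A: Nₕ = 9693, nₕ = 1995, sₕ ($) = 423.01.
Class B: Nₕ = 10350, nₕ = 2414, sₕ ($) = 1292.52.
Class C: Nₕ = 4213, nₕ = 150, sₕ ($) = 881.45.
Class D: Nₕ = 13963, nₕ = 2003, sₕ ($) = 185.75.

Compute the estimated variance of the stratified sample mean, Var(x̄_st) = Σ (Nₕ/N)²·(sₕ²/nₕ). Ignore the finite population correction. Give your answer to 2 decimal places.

121.76

N = 38219; Wₕ = Nₕ/N.
class A: (9693/38219)²·423.01²/1995 = 5.76921
class B: (10350/38219)²·1292.52²/2414 = 50.75272
class C: (4213/38219)²·881.45²/150 = 62.94024
class D: (13963/38219)²·185.75²/2003 = 2.29919
Sum = 121.76136 → 121.76.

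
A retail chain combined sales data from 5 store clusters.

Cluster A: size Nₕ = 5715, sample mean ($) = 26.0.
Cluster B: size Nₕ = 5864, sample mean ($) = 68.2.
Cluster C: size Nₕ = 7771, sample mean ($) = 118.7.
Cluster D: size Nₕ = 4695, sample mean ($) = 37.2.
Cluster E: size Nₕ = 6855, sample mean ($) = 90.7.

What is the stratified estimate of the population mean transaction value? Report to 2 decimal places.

73.38

x̄_st = (Σ Nₕx̄ₕ) / (Σ Nₕ) = (5715·26.0 + 5864·68.2 + 7771·118.7 + 4695·37.2 + 6855·90.7) / 30900
= 2267335 / 30900 = 73.3765... → 73.38.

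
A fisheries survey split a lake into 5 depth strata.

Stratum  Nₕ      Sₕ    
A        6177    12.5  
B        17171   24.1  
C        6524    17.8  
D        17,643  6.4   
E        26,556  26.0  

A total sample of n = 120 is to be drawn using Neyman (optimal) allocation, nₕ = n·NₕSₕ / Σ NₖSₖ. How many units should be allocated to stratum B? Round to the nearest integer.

35

A: NₕSₕ = 6177·12.5 = 77212.5
B: NₕSₕ = 17171·24.1 = 413821.1
C: NₕSₕ = 6524·17.8 = 116127.2
D: NₕSₕ = 17643·6.4 = 112915.2
E: NₕSₕ = 26556·26.0 = 690456
Σ NₕSₕ = 1410532.
n_B = 120·413821.1/1410532 = 35.206... → 35.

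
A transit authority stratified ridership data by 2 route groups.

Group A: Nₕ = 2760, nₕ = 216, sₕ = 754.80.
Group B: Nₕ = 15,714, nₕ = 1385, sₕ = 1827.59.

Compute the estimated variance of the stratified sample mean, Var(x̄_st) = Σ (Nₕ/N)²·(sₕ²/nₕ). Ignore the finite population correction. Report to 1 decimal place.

N = 18474; Wₕ = Nₕ/N.
group A: (2760/18474)²·754.80²/216 = 58.8717
group B: (15714/18474)²·1827.59²/1385 = 1744.8552
Sum = 1803.7269 → 1803.7.

1803.7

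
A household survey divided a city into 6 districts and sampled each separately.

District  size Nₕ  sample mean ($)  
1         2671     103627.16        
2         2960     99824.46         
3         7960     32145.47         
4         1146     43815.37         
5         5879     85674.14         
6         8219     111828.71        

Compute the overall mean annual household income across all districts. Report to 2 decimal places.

79804.31

x̄_st = (Σ Nₕx̄ₕ) / (Σ Nₕ) = (2671·103627.16 + 2960·99824.46 + 7960·32145.47 + 1146·43815.37 + 5879·85674.14 + 8219·111828.71) / 28835
= 2301157337.73 / 28835 = 79804.3120... → 79804.31.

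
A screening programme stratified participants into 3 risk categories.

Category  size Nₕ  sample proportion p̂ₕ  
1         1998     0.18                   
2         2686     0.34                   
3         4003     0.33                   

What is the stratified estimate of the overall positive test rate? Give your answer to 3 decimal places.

Wₕ = Nₕ/N with N = 8687: 0.2300, 0.3092, 0.4608.
p̂_st = 0.2300·0.18 + 0.3092·0.34 + 0.4608·0.33 ≈ 0.29859... → 0.299.

0.299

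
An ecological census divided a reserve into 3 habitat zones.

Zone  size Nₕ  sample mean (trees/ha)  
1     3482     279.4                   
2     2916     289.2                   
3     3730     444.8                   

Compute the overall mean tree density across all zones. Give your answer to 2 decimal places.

343.14

N = 10128; weights Wₕ = Nₕ/N = (0.3438, 0.2879, 0.3683).
x̄_st = Σ Wₕ·x̄ₕ = 0.3438·279.4 + 0.2879·289.2 + 0.3683·444.8 ≈ 343.1361...
→ 343.14.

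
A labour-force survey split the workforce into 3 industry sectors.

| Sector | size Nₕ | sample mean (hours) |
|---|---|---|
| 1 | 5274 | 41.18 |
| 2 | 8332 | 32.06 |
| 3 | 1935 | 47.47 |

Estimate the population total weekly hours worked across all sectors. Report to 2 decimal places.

Population total = Σ Nₕ·x̄ₕ (each stratum's size times its mean).
5274·41.18 + 8332·32.06 + 1935·47.47 = 217183.32 + 267123.92 + 91854.45 = 576161.69.

576161.69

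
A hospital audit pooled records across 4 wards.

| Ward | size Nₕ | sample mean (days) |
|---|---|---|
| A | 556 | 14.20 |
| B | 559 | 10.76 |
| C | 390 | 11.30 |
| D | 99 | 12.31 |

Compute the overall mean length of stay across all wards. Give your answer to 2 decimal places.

12.18

N = 1604; weights Wₕ = Nₕ/N = (0.3466, 0.3485, 0.2431, 0.0617).
x̄_st = Σ Wₕ·x̄ₕ = 0.3466·14.20 + 0.3485·10.76 + 0.2431·11.30 + 0.0617·12.31 ≈ 12.1794...
→ 12.18.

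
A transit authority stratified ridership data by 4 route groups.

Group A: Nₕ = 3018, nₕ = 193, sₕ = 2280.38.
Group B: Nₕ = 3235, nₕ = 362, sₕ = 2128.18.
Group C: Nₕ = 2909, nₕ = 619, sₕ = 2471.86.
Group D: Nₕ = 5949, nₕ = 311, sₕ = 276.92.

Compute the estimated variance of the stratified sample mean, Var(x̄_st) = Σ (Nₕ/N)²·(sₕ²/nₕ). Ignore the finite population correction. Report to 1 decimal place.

2052.2

N = 15111. Term for each stratum: Wₕ²sₕ²/nₕ.
Var(x̄_st) = 1074.7543 + 573.4167 + 365.8121 + 38.2164 = 2052.1995 → 2052.2.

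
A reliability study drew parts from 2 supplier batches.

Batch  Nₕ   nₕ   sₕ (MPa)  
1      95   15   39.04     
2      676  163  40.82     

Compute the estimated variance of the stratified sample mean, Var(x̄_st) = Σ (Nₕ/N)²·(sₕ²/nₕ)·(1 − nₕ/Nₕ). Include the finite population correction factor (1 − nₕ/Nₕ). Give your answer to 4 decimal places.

N = 771. Term for each stratum: Wₕ²sₕ²/nₕ·(1−nₕ/Nₕ).
Var(x̄_st) = 1.2990719 + 5.9636713 = 7.2627433 → 7.2627.

7.2627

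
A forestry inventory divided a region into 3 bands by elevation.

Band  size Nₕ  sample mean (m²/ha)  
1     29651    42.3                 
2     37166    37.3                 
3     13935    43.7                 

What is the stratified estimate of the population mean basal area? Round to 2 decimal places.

N = 80752; weights Wₕ = Nₕ/N = (0.3672, 0.4602, 0.1726).
x̄_st = Σ Wₕ·x̄ₕ = 0.3672·42.3 + 0.4602·37.3 + 0.1726·43.7 ≈ 40.2403...
→ 40.24.

40.24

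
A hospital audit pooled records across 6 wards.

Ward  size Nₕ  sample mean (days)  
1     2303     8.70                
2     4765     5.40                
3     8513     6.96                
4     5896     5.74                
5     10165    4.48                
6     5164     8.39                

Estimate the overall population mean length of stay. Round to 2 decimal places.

N = 36806; weights Wₕ = Nₕ/N = (0.0626, 0.1295, 0.2313, 0.1602, 0.2762, 0.1403).
x̄_st = Σ Wₕ·x̄ₕ = 0.0626·8.70 + 0.1295·5.40 + 0.2313·6.96 + 0.1602·5.74 + 0.2762·4.48 + 0.1403·8.39 ≈ 6.1872...
→ 6.19.

6.19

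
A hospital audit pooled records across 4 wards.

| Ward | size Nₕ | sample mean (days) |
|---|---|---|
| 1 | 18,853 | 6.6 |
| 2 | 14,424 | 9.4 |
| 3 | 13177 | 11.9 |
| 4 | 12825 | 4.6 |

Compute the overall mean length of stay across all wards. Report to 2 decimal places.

N = 18853 + 14424 + 13177 + 12825 = 59279.
Weight each subgroup mean by Nₕ/N and sum.
Σ Nₕx̄ₕ = 18853·6.6 + 14424·9.4 + 13177·11.9 + 12825·4.6 = 124429.8 + 135585.6 + 156806.3 + 58995 = 475816.7.
Divide by N: 475816.7 / 59279 = 8.0267... → 8.03.

8.03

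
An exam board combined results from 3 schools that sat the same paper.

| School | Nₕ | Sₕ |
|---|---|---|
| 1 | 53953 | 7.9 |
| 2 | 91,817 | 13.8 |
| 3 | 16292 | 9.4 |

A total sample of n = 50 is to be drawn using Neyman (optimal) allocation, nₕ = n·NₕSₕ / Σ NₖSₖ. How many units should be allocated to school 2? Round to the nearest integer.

34

1: NₕSₕ = 53953·7.9 = 426228.7
2: NₕSₕ = 91817·13.8 = 1267074.6
3: NₕSₕ = 16292·9.4 = 153144.8
Σ NₕSₕ = 1846448.1.
n_2 = 50·1267074.6/1846448.1 = 34.311... → 34.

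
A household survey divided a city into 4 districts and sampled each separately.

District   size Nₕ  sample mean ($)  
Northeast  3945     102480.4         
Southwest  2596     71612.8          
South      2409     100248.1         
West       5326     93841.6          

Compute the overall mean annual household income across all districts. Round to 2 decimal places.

93267.72

N = 3945 + 2596 + 2409 + 5326 = 14276.
The stratified mean weights each stratum mean by its population share Nₕ/N.
Σ Nₕx̄ₕ = 3945·102480.4 + 2596·71612.8 + 2409·100248.1 + 5326·93841.6 = 404285178 + 185906828.8 + 241497672.9 + 499800361.6 = 1331490041.3.
Divide by N: 1331490041.3 / 14276 = 93267.7249... → 93267.72.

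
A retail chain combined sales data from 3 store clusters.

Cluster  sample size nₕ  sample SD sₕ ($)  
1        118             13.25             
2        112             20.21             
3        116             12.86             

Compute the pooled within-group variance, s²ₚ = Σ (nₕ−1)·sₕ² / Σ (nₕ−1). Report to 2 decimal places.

Degrees of freedom: 117 + 111 + 115 = 343.
Σ(nₕ−1)sₕ² = 117·175.5625 + 111·408.4441 + 115·165.3796 = 84896.7616.
s²ₚ = 84896.7616 / 343 = 247.5124... → 247.51.

247.51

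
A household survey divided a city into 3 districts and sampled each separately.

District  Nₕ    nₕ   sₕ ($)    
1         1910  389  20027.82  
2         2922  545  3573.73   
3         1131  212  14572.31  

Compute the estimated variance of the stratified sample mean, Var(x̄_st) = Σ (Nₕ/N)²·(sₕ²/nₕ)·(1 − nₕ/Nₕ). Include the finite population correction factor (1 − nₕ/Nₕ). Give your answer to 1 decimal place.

N = 5963; Wₕ = Nₕ/N.
district 1: (1910/5963)²·20027.82²/389·(1 − 389/1910) = 84246.2775
district 2: (2922/5963)²·3573.73²/545·(1 − 545/2922) = 4577.4831
district 3: (1131/5963)²·14572.31²/212·(1 − 212/1131) = 29279.8899
Sum = 118103.6505 → 118103.7.

118103.7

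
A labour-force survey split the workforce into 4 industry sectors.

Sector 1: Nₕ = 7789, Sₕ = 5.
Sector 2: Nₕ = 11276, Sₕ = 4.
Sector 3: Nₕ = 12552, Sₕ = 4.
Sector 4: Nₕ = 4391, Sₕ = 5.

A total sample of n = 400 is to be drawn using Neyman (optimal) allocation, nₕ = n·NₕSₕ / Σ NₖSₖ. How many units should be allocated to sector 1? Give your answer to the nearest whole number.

1: NₕSₕ = 7789·5 = 38945
2: NₕSₕ = 11276·4 = 45104
3: NₕSₕ = 12552·4 = 50208
4: NₕSₕ = 4391·5 = 21955
Σ NₕSₕ = 156212.
n_1 = 400·38945/156212 = 99.723... → 100.

100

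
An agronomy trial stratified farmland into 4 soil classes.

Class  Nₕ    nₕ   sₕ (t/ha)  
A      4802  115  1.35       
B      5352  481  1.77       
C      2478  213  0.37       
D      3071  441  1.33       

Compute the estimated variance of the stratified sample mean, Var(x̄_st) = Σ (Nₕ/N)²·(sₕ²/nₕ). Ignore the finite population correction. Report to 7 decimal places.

N = 15703; Wₕ = Nₕ/N.
class A: (4802/15703)²·1.35²/115 = 0.0014820019
class B: (5352/15703)²·1.77²/481 = 0.0007566036
class C: (2478/15703)²·0.37²/213 = 0.0000160052
class D: (3071/15703)²·1.33²/441 = 0.0001534119
Sum = 0.0024080226 → 0.0024080.

0.0024080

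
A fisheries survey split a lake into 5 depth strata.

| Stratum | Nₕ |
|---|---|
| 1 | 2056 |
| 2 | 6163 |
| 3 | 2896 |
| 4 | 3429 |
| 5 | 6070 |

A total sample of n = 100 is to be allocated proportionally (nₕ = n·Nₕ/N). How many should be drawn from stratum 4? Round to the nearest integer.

Share of stratum 4 = 3429/20614 = 0.16634.
Allocate 100 × 0.16634 = 16.634... → 17.

17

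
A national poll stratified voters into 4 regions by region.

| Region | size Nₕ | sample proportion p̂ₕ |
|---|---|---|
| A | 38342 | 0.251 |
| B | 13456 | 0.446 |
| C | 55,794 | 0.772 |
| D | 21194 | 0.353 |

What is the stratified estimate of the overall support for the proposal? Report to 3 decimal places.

N = 38342 + 13456 + 55794 + 21194 = 128786.
Overall proportion = Σ (Nₕ/N)·p̂ₕ.
Σ Nₕp̂ₕ = 9623.842 + 6001.376 + 43072.968 + 7481.482 = 66179.668.
66179.668 / 128786 = 0.51387... → 0.514.

0.514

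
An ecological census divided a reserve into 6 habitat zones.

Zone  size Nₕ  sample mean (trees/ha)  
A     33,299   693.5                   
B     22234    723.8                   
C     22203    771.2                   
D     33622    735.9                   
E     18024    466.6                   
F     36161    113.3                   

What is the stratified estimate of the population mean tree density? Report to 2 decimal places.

565.16

N = 165543; weights Wₕ = Nₕ/N = (0.2012, 0.1343, 0.1341, 0.2031, 0.1089, 0.2184).
x̄_st = Σ Wₕ·x̄ₕ = 0.2012·693.5 + 0.1343·723.8 + 0.1341·771.2 + 0.2031·735.9 + 0.1089·466.6 + 0.2184·113.3 ≈ 565.1598...
→ 565.16.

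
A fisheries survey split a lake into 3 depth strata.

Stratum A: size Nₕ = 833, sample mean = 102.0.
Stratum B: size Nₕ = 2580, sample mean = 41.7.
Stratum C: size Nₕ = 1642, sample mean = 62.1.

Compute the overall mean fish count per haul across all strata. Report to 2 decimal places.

x̄_st = (Σ Nₕx̄ₕ) / (Σ Nₕ) = (833·102.0 + 2580·41.7 + 1642·62.1) / 5055
= 294520.2 / 5055 = 58.2631... → 58.26.

58.26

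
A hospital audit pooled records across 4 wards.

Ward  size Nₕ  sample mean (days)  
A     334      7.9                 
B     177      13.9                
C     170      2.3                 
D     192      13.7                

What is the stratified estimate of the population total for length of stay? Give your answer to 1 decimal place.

8120.3

Estimate total by summing Nₕ·x̄ₕ over strata.
334·7.9 + 177·13.9 + 170·2.3 + 192·13.7 = 2638.6 + 2460.3 + 391 + 2630.4 = 8120.3.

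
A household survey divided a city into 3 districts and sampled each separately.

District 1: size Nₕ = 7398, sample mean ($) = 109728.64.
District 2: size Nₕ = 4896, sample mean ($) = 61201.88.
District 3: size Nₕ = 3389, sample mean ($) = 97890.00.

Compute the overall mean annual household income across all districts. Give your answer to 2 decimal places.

N = 7398 + 4896 + 3389 = 15683.
Weight each subgroup mean by Nₕ/N and sum.
Σ Nₕx̄ₕ = 7398·109728.64 + 4896·61201.88 + 3389·97890.00 = 811772478.72 + 299644404.48 + 331749210 = 1443166093.2.
Divide by N: 1443166093.2 / 15683 = 92021.0478... → 92021.05.

92021.05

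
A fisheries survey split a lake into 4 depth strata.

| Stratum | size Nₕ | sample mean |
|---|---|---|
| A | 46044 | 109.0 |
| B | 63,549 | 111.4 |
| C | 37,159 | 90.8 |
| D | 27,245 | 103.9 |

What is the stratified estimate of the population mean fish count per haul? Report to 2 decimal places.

105.19

N = 173997; weights Wₕ = Nₕ/N = (0.2646, 0.3652, 0.2136, 0.1566).
x̄_st = Σ Wₕ·x̄ₕ = 0.2646·109.0 + 0.3652·111.4 + 0.2136·90.8 + 0.1566·103.9 ≈ 105.1912...
→ 105.19.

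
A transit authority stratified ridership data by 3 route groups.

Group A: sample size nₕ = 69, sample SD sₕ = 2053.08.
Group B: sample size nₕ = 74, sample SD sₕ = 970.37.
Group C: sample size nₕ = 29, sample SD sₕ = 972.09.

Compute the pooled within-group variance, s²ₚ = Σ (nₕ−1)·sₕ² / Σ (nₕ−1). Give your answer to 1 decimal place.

A: (69−1)·2053.08² = 68·4215137.4864 = 286629349.0752
B: (74−1)·970.37² = 73·941617.9369 = 68738109.3937
C: (29−1)·972.09² = 28·944958.9681 = 26458851.1068
Numerator = 381826309.5757; denominator = Σ(nₕ−1) = 169.
s²ₚ = 381826309.5757/169 = 2259327.276... → 2259327.3.

2259327.3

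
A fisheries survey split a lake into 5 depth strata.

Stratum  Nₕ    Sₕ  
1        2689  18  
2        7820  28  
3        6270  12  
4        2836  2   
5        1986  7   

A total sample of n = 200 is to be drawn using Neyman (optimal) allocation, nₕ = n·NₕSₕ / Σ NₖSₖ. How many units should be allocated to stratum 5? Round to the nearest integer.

1: NₕSₕ = 2689·18 = 48402
2: NₕSₕ = 7820·28 = 218960
3: NₕSₕ = 6270·12 = 75240
4: NₕSₕ = 2836·2 = 5672
5: NₕSₕ = 1986·7 = 13902
Σ NₕSₕ = 362176.
n_5 = 200·13902/362176 = 7.677... → 8.

8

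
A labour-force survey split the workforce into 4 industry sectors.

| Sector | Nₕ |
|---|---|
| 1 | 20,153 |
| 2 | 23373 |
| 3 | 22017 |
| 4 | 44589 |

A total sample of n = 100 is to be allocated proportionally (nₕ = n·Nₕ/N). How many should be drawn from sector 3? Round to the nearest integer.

20

Share of sector 3 = 22017/110132 = 0.19991.
Allocate 100 × 0.19991 = 19.991... → 20.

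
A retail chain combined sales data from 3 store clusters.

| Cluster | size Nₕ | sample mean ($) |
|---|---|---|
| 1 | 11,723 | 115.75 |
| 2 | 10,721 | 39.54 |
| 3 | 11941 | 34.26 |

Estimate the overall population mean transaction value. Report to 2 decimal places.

N = 11723 + 10721 + 11941 = 34385.
Weight each subgroup mean by Nₕ/N and sum.
Σ Nₕx̄ₕ = 11723·115.75 + 10721·39.54 + 11941·34.26 = 1356937.25 + 423908.34 + 409098.66 = 2189944.25.
Divide by N: 2189944.25 / 34385 = 63.6889... → 63.69.

63.69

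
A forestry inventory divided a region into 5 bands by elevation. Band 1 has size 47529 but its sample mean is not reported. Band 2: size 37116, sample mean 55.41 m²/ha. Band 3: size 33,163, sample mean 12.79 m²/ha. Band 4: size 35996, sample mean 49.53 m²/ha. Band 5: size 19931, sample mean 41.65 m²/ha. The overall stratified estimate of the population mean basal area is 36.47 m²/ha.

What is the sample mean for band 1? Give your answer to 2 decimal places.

26.14

Σ Nₕx̄ₕ = N·μ, so 47529·x̄_1 = 173735·36.47 − (37116·55.41 + 33163·12.79 + 35996·49.53 + 19931·41.65).
= 6336115.45 − 5093760.36 = 1242355.09.
x̄_1 = 1242355.09 / 47529 = 26.1389... → 26.14.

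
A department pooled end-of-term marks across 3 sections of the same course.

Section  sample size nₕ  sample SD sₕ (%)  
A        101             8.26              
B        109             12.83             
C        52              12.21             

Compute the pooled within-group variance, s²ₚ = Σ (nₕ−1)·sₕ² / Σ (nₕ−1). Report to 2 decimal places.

Degrees of freedom: 100 + 108 + 51 = 259.
Σ(nₕ−1)sₕ² = 100·68.2276 + 108·164.6089 + 51·149.0841 = 32203.8103.
s²ₚ = 32203.8103 / 259 = 124.3390... → 124.34.

124.34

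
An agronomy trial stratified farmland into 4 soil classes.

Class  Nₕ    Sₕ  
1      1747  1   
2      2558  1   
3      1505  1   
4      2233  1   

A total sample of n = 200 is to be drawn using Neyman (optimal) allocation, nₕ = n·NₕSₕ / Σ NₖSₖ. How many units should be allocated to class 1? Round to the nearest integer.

43

1: NₕSₕ = 1747·1 = 1747
2: NₕSₕ = 2558·1 = 2558
3: NₕSₕ = 1505·1 = 1505
4: NₕSₕ = 2233·1 = 2233
Σ NₕSₕ = 8043.
n_1 = 200·1747/8043 = 43.442... → 43.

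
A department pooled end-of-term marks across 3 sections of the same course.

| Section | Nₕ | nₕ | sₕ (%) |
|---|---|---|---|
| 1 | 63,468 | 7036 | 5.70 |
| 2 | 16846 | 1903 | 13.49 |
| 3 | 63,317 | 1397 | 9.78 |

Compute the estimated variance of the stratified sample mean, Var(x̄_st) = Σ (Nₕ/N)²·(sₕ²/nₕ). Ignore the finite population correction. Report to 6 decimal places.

N = 143631. Term for each stratum: Wₕ²sₕ²/nₕ.
Var(x̄_st) = 0.000901648 + 0.001315474 + 0.013305328 = 0.015522451 → 0.015522.

0.015522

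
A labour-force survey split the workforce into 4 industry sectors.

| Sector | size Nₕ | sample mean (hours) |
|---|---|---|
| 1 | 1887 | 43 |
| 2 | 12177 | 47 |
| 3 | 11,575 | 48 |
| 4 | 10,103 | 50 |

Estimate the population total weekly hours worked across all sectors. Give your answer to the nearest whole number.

1714210

1: 1887·43 = 81141
2: 12177·47 = 572319
3: 11575·48 = 555600
4: 10103·50 = 505150
τ̂ = Σ Nₕx̄ₕ = 1714210.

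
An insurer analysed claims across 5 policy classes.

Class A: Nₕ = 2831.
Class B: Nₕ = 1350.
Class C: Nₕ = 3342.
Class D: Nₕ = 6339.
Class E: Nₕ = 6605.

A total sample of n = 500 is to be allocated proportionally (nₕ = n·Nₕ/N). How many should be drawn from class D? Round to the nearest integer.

155

N = 2831 + 1350 + 3342 + 6339 + 6605 = 20467.
n_D = 500·6339/20467 = 154.859... → 155.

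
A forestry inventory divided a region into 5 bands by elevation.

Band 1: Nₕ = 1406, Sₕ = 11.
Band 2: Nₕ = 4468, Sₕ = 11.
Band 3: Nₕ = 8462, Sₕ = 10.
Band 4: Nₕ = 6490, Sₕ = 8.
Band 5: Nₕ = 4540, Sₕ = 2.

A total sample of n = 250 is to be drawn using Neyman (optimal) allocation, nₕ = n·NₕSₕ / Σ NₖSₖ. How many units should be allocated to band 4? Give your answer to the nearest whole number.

Σ NₕSₕ = 1406·11 + 4468·11 + 8462·10 + 6490·8 + 4540·2 = 210234.
Share for 4: 51920/210234 = 0.24696.
n_4 = 250 × 0.24696 = 61.741... → 62.

62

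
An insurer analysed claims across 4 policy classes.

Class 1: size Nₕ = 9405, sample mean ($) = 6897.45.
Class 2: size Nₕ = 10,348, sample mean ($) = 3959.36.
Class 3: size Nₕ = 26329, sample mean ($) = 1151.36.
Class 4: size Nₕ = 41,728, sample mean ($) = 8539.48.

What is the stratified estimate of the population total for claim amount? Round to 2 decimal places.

492491553.41

Estimate total by summing Nₕ·x̄ₕ over strata.
9405·6897.45 + 10348·3959.36 + 26329·1151.36 + 41728·8539.48 = 64870517.25 + 40971457.28 + 30314157.44 + 356335421.44 = 492491553.41.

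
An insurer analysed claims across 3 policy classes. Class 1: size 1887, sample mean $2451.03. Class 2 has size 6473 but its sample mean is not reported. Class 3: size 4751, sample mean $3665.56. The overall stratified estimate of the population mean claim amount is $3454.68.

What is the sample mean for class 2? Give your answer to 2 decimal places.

N = 1887 + 6473 + 4751 = 13111.
Overall total = μ·N = 3454.68·13111 = 45294309.48.
Subtract the known strata: 1887·2451.03 + 4751·3665.56 = 22040169.17.
Remaining total for class 2: 45294309.48 − 22040169.17 = 23254140.31.
Divide by its size: 23254140.31 / 6473 = 3592.4827... → 3592.48.

3592.48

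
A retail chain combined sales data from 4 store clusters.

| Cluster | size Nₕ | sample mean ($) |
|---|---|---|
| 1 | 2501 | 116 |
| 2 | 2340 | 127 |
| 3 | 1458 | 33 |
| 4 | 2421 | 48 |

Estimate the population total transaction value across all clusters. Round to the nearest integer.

751618

Population total = Σ Nₕ·x̄ₕ (each stratum's size times its mean).
2501·116 + 2340·127 + 1458·33 + 2421·48 = 290116 + 297180 + 48114 + 116208 = 751618.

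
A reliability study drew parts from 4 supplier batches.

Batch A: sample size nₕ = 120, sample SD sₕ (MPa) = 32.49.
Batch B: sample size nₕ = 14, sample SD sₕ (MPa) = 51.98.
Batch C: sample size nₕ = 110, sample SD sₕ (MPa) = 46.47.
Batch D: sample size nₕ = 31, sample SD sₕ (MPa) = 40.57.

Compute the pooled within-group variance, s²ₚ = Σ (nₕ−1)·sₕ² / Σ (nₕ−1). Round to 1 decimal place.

1643.9

Degrees of freedom: 119 + 13 + 109 + 30 = 271.
Σ(nₕ−1)sₕ² = 119·1055.6001 + 13·2701.9204 + 109·2159.4609 + 30·1645.9249 = 445500.3622.
s²ₚ = 445500.3622 / 271 = 1643.913... → 1643.9.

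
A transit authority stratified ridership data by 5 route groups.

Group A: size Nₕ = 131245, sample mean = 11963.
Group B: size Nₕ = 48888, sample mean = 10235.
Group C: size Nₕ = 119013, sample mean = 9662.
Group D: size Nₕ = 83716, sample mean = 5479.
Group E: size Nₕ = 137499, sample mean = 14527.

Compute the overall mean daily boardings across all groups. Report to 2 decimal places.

10908.74

x̄_st = (Σ Nₕx̄ₕ) / (Σ Nₕ) = (131245·11963 + 48888·10235 + 119013·9662 + 83716·5479 + 137499·14527) / 520361
= 5676484158 / 520361 = 10908.7425... → 10908.74.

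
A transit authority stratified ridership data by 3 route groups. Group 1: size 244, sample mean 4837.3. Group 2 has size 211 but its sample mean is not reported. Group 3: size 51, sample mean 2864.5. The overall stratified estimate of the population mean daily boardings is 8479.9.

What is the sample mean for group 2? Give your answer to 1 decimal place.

Σ Nₕx̄ₕ = N·μ, so 211·x̄_2 = 506·8479.9 − (244·4837.3 + 51·2864.5).
= 4290829.4 − 1326390.7 = 2964438.7.
x̄_2 = 2964438.7 / 211 = 14049.473... → 14049.5.

14049.5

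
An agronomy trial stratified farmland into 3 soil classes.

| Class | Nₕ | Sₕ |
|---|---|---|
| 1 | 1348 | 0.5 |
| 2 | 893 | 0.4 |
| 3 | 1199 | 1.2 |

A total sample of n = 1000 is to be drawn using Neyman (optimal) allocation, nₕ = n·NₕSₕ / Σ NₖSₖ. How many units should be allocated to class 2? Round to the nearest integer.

145

Σ NₕSₕ = 1348·0.5 + 893·0.4 + 1199·1.2 = 2470.
Share for 2: 357.2/2470 = 0.14462.
n_2 = 1000 × 0.14462 = 144.615... → 145.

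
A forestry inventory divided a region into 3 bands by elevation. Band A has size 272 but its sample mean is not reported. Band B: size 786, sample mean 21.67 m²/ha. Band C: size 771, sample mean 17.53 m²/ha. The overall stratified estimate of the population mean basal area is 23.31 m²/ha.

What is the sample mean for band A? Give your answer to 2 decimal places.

44.43

Σ Nₕx̄ₕ = N·μ, so 272·x̄_A = 1829·23.31 − (786·21.67 + 771·17.53).
= 42633.99 − 30548.25 = 12085.74.
x̄_A = 12085.74 / 272 = 44.4329... → 44.43.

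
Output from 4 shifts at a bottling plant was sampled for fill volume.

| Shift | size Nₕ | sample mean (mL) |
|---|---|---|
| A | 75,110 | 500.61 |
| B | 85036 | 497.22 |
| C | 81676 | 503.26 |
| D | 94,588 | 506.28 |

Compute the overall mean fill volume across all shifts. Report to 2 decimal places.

501.99

N = 75110 + 85036 + 81676 + 94588 = 336410.
Weight each subgroup mean by Nₕ/N and sum.
Σ Nₕx̄ₕ = 75110·500.61 + 85036·497.22 + 81676·503.26 + 94588·506.28 = 37600817.1 + 42281599.92 + 41104263.76 + 47888012.64 = 168874693.42.
Divide by N: 168874693.42 / 336410 = 501.9907... → 501.99.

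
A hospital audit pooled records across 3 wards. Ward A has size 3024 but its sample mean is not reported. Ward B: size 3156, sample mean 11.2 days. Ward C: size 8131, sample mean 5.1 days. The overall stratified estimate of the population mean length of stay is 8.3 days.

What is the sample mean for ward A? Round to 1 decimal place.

N = 3024 + 3156 + 8131 = 14311.
Overall total = μ·N = 8.3·14311 = 118781.3.
Subtract the known strata: 3156·11.2 + 8131·5.1 = 76815.3.
Remaining total for ward A: 118781.3 − 76815.3 = 41966.
Divide by its size: 41966 / 3024 = 13.878... → 13.9.

13.9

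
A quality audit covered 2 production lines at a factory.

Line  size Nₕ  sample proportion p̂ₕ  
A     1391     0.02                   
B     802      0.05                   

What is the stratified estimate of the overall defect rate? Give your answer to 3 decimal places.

Wₕ = Nₕ/N with N = 2193: 0.6343, 0.3657.
p̂_st = 0.6343·0.02 + 0.3657·0.05 ≈ 0.03097... → 0.031.

0.031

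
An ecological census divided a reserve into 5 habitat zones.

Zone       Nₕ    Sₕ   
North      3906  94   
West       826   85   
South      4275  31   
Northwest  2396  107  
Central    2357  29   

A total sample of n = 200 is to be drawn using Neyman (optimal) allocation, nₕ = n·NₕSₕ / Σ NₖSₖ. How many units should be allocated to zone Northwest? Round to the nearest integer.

North: NₕSₕ = 3906·94 = 367164
West: NₕSₕ = 826·85 = 70210
South: NₕSₕ = 4275·31 = 132525
Northwest: NₕSₕ = 2396·107 = 256372
Central: NₕSₕ = 2357·29 = 68353
Σ NₕSₕ = 894624.
n_Northwest = 200·256372/894624 = 57.314... → 57.

57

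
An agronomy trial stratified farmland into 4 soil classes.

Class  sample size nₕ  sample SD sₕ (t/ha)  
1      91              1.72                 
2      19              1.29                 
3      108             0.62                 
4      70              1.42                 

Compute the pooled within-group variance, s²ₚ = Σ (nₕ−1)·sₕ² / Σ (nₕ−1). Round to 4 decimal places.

1: (91−1)·1.72² = 90·2.9584 = 266.256
2: (19−1)·1.29² = 18·1.6641 = 29.9538
3: (108−1)·0.62² = 107·0.3844 = 41.1308
4: (70−1)·1.42² = 69·2.0164 = 139.1316
Numerator = 476.4722; denominator = Σ(nₕ−1) = 284.
s²ₚ = 476.4722/284 = 1.677719... → 1.6777.

1.6777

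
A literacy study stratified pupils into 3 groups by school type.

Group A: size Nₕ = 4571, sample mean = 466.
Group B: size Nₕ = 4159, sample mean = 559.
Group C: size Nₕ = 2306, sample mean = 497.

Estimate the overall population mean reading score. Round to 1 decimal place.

507.5

x̄_st = (Σ Nₕx̄ₕ) / (Σ Nₕ) = (4571·466 + 4159·559 + 2306·497) / 11036
= 5601049 / 11036 = 507.525... → 507.5.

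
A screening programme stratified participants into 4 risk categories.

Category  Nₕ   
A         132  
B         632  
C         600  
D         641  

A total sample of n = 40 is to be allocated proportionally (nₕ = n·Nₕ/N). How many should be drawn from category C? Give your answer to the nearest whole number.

12

N = 132 + 632 + 600 + 641 = 2005.
n_C = 40·600/2005 = 11.970... → 12.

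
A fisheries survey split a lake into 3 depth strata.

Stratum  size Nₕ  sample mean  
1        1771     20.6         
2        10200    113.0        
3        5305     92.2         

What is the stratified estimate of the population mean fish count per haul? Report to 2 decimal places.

x̄_st = (Σ Nₕx̄ₕ) / (Σ Nₕ) = (1771·20.6 + 10200·113.0 + 5305·92.2) / 17276
= 1678203.6 / 17276 = 97.1408... → 97.14.

97.14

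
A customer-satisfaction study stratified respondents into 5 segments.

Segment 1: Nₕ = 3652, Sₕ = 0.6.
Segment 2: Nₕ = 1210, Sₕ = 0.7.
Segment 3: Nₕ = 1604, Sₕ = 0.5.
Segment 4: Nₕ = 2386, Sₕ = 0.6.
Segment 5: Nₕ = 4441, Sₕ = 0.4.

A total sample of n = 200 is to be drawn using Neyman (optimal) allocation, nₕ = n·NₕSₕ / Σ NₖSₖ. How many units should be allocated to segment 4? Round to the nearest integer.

1: NₕSₕ = 3652·0.6 = 2191.2
2: NₕSₕ = 1210·0.7 = 847
3: NₕSₕ = 1604·0.5 = 802
4: NₕSₕ = 2386·0.6 = 1431.6
5: NₕSₕ = 4441·0.4 = 1776.4
Σ NₕSₕ = 7048.2.
n_4 = 200·1431.6/7048.2 = 40.623... → 41.

41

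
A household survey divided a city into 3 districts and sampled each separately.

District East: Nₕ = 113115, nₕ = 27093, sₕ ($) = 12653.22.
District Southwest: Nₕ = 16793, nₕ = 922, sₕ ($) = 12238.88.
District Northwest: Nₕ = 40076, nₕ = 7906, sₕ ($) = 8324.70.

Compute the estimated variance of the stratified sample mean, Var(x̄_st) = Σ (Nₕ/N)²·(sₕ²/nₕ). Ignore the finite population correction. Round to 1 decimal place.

4689.6

N = 169984; Wₕ = Nₕ/N.
district East: (113115/169984)²·12653.22²/27093 = 2616.7928
district Southwest: (16793/169984)²·12238.88²/922 = 1585.5974
district Northwest: (40076/169984)²·8324.70²/7906 = 487.2289
Sum = 4689.6190 → 4689.6.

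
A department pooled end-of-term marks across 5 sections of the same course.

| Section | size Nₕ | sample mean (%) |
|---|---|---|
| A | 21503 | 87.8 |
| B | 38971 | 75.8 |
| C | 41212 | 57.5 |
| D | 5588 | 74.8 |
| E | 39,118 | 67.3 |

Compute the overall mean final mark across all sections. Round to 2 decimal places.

70.10

N = 21503 + 38971 + 41212 + 5588 + 39118 = 146392.
Weight each subgroup mean by Nₕ/N and sum.
Σ Nₕx̄ₕ = 21503·87.8 + 38971·75.8 + 41212·57.5 + 5588·74.8 + 39118·67.3 = 1887963.4 + 2954001.8 + 2369690 + 417982.4 + 2632641.4 = 10262279.
Divide by N: 10262279 / 146392 = 70.1014... → 70.10.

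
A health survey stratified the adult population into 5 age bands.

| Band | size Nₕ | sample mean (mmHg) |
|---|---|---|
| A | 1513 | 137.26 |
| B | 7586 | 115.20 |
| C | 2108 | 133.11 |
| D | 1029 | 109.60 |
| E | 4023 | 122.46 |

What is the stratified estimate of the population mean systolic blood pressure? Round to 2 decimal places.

121.02

N = 1513 + 7586 + 2108 + 1029 + 4023 = 16259.
The stratified mean weights each stratum mean by its population share Nₕ/N.
Σ Nₕx̄ₕ = 1513·137.26 + 7586·115.20 + 2108·133.11 + 1029·109.60 + 4023·122.46 = 207674.38 + 873907.2 + 280595.88 + 112778.4 + 492656.58 = 1967612.44.
Divide by N: 1967612.44 / 16259 = 121.0168... → 121.02.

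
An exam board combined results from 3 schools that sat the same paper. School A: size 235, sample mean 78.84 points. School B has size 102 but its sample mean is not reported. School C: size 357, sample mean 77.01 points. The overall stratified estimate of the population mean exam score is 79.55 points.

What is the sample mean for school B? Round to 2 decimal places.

90.08

N = 235 + 102 + 357 = 694.
Overall total = μ·N = 79.55·694 = 55207.7.
Subtract the known strata: 235·78.84 + 357·77.01 = 46019.97.
Remaining total for school B: 55207.7 − 46019.97 = 9187.73.
Divide by its size: 9187.73 / 102 = 90.0758... → 90.08.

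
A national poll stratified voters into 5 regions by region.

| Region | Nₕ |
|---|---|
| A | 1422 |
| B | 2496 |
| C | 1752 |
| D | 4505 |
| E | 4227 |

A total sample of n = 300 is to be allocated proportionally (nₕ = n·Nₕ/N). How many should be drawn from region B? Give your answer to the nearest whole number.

N = 1422 + 2496 + 1752 + 4505 + 4227 = 14402.
n_B = 300·2496/14402 = 51.993... → 52.

52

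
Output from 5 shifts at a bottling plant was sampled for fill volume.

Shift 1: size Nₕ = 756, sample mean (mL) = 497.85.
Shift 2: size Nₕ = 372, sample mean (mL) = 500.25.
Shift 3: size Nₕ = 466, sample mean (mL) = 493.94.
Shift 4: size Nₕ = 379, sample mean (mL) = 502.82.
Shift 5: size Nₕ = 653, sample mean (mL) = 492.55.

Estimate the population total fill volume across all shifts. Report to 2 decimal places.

1304847.57

1: 756·497.85 = 376374.6
2: 372·500.25 = 186093
3: 466·493.94 = 230176.04
4: 379·502.82 = 190568.78
5: 653·492.55 = 321635.15
τ̂ = Σ Nₕx̄ₕ = 1304847.57.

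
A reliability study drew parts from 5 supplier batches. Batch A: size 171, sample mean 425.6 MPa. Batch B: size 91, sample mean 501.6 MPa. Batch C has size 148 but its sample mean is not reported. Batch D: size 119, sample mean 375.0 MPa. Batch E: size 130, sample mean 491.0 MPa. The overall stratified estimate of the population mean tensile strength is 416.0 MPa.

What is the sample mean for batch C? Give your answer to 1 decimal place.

319.4

Σ Nₕx̄ₕ = N·μ, so 148·x̄_C = 659·416.0 − (171·425.6 + 91·501.6 + 119·375.0 + 130·491.0).
= 274144 − 226878.2 = 47265.8.
x̄_C = 47265.8 / 148 = 319.364... → 319.4.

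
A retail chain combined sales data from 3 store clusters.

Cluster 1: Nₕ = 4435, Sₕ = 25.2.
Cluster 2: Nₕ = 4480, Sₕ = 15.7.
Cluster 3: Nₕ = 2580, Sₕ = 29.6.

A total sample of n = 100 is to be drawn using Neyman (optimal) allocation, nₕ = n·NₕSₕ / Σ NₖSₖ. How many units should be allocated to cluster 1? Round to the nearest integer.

43

1: NₕSₕ = 4435·25.2 = 111762
2: NₕSₕ = 4480·15.7 = 70336
3: NₕSₕ = 2580·29.6 = 76368
Σ NₕSₕ = 258466.
n_1 = 100·111762/258466 = 43.241... → 43.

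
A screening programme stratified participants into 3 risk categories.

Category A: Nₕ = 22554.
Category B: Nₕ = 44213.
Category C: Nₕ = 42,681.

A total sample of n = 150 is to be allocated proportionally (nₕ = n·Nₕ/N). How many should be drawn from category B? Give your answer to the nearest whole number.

N = 22554 + 44213 + 42681 = 109448.
n_B = 150·44213/109448 = 60.595... → 61.

61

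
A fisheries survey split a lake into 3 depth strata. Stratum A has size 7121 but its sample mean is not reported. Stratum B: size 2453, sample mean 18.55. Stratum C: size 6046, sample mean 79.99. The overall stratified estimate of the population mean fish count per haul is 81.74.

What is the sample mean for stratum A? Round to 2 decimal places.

104.99

N = 7121 + 2453 + 6046 = 15620.
Overall total = μ·N = 81.74·15620 = 1276778.8.
Subtract the known strata: 2453·18.55 + 6046·79.99 = 529122.69.
Remaining total for stratum A: 1276778.8 − 529122.69 = 747656.11.
Divide by its size: 747656.11 / 7121 = 104.9931... → 104.99.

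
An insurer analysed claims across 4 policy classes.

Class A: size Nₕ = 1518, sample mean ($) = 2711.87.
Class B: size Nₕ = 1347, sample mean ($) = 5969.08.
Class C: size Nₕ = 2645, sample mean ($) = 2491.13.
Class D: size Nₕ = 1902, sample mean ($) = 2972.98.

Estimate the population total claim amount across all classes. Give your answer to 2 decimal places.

24400616.23

A: 1518·2711.87 = 4116618.66
B: 1347·5969.08 = 8040350.76
C: 2645·2491.13 = 6589038.85
D: 1902·2972.98 = 5654607.96
τ̂ = Σ Nₕx̄ₕ = 24400616.23.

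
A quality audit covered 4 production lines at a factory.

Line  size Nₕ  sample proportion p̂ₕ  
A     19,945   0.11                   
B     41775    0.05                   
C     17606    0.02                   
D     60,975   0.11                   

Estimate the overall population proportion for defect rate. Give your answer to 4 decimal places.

Wₕ = Nₕ/N with N = 140301: 0.1422, 0.2978, 0.1255, 0.4346.
p̂_st = 0.1422·0.11 + 0.2978·0.05 + 0.1255·0.02 + 0.4346·0.11 ≈ 0.080841... → 0.0808.

0.0808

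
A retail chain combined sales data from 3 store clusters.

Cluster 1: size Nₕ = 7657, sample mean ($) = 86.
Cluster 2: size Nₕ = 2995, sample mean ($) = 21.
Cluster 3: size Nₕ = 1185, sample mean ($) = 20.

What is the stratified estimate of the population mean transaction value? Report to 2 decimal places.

N = 7657 + 2995 + 1185 = 11837.
The stratified mean weights each stratum mean by its population share Nₕ/N.
Σ Nₕx̄ₕ = 7657·86 + 2995·21 + 1185·20 = 658502 + 62895 + 23700 = 745097.
Divide by N: 745097 / 11837 = 62.9464... → 62.95.

62.95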